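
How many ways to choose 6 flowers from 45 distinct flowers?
C(45,6) = 45!/(6!×39!) = 8145060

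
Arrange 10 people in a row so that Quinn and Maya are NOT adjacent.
Total - adjacent = 10! - (10-1)!×2 = 3628800 - 725760 = 2903040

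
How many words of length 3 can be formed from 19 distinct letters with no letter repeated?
P(19,3) = 19!/(19-3)! = 5814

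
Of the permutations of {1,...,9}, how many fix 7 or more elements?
Exactly j fixed points: C(9,j)·!(9-j); sum over j ≥ 7 (derangement numbers via !m = (m-1)·(!(m-1) + !(m-2)): !0..!2 = 1, 0, 1). Σ_{j=7}^{9} C(9,j)·!(9-j) = C(9,7)·!2 + C(9,8)·!1 + C(9,9)·!0 = 36·1 + 9·0 + 1·1 = 37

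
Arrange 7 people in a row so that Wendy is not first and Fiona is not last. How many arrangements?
By inclusion-exclusion: 7! - 2×(7-1)! + (7-2)! = 5040 - 1440 + 120 = 3720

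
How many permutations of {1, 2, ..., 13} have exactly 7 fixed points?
Choose the 7 fixed points C(13,7) = 1716, derange the rest: !6 = Σ_{j=0}^{6} (-1)^j·6!/j! = 720 - 720 + 360 - 120 + 30 - 6 + 1 = 265. Product = 1716 × 265 = 454740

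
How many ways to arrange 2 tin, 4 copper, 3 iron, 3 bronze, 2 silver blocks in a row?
14! / (2! × 4! × 3! × 3! × 2!) = 25225200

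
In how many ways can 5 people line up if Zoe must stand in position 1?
Fix one position: (5-1)! = 24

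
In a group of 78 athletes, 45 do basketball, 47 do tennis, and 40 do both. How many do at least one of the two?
|A∪B| = |A| + |B| - |A∩B| = 45 + 47 - 40 = 52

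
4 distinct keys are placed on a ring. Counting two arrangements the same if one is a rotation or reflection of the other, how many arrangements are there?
(4-1)!/2 = 6/2 = 3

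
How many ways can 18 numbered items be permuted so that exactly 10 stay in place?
Choose the 10 fixed points C(18,10) = 43758, derange the rest: !8 = Σ_{j=0}^{8} (-1)^j·8!/j! = 40320 - 40320 + 20160 - 6720 + 1680 - 336 + 56 - 8 + 1 = 14833. Product = 43758 × 14833 = 649062414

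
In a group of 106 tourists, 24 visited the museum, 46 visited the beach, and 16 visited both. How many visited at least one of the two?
|A∪B| = |A| + |B| - |A∩B| = 24 + 46 - 16 = 54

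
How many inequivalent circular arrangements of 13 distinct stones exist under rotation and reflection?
(13-1)!/2 = 479001600/2 = 239500800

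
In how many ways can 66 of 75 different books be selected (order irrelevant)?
C(75,66) = 75!/(66!×9!) = 125595622175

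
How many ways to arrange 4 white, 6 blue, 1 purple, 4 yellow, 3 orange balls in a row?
18! / (4! × 6! × 1! × 4! × 3!) = 2572970400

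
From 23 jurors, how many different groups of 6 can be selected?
C(23,6) = 23!/(6!×17!) = 100947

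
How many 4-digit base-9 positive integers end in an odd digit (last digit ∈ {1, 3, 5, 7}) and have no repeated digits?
Last∈{1,3,5,7}. Last=0: 0. Last nonzero: 4×7×P(7,2) = 1176. Total = 1176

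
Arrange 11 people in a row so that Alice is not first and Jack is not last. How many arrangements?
By inclusion-exclusion: 11! - 2×(11-1)! + (11-2)! = 39916800 - 7257600 + 362880 = 33022080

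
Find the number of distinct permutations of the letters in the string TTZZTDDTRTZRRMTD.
16! / (3! × 1! × 3! × 3! × 6!) = 134534400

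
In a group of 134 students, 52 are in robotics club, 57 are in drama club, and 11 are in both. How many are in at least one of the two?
|A∪B| = |A| + |B| - |A∩B| = 52 + 57 - 11 = 98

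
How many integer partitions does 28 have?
Pentagonal recurrence p(n) = p(n-1) + p(n-2) - p(n-5) - p(n-7) + p(n-12) + p(n-15) - ... gives p(0..27) = 1, 1, 2, 3, 5, 7, 11, 15, 22, 30, 42, 56, 77, 101, 135, 176, 231, 297, 385, 490, 627, 792, 1002, 1255, 1575, 1958, 2436, 3010. p(28) = p(27) + p(26) - p(23) - p(21) + p(16) + p(13) - p(6) - p(2) = 3010 + 2436 - 1255 - 792 + 231 + 101 - 11 - 2 = 3718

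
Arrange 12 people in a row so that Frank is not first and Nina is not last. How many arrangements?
By inclusion-exclusion: 12! - 2×(12-1)! + (12-2)! = 479001600 - 79833600 + 3628800 = 402796800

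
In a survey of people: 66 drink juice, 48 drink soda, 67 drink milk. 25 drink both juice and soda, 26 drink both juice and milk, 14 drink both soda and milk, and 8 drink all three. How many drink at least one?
|A∪B∪C| = 66+48+67-25-26-14+8 = 124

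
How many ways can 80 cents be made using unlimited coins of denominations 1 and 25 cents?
Coefficient of x^80 in 1/(1-x^1) · 1/(1-x^25). Use j coins of 25 for j = 0..⌊80/25⌋ = 3, the rest in 1s: 3 + 1 = 4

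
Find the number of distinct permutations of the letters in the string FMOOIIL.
7! / (2! × 1! × 2! × 1! × 1!) = 1260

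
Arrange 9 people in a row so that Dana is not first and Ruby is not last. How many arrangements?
By inclusion-exclusion: 9! - 2×(9-1)! + (9-2)! = 362880 - 80640 + 5040 = 287280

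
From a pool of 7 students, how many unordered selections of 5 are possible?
C(7,5) = 7!/(5!×2!) = 21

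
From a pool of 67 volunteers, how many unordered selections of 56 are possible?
C(67,56) = 67!/(56!×11!) = 1285063345176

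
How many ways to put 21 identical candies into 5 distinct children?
C(21+5-1, 5-1) = C(25, 4) = 12650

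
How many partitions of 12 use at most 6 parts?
By conjugation, equals partitions of 12 into parts ≤ 6. Let r_j(i) = number of partitions of i into parts ≤ j, for i = 0..12. r_1(i) = 1 for all i; r_j(i) = r_{j-1}(i) + r_j(i-j). Rows j = 2..6: ≤2: 1 1 2 2 3 3 4 4 5 5 6 6 7; ≤3: 1 1 2 3 4 5 7 8 10 12 14 16 19; ≤4: 1 1 2 3 5 6 9 11 15 18 23 27 34; ≤5: 1 1 2 3 5 7 10 13 18 23 30 37 47; ≤6: 1 1 2 3 5 7 11 14 20 26 35 44 58. r_6(12) = 58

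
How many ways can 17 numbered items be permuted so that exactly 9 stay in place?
Choose the 9 fixed points C(17,9) = 24310, derange the rest: !8 = Σ_{j=0}^{8} (-1)^j·8!/j! = 40320 - 40320 + 20160 - 6720 + 1680 - 336 + 56 - 8 + 1 = 14833. Product = 24310 × 14833 = 360590230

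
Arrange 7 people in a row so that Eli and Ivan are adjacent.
Treat as block: (7-1)! × 2! = 720 × 2 = 1440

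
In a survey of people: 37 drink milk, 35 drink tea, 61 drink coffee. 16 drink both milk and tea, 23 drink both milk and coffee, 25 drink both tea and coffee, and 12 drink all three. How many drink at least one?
|A∪B∪C| = 37+35+61-16-23-25+12 = 81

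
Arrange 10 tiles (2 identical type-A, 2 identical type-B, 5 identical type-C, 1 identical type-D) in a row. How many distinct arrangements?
10! / (2! × 2! × 5! × 1!) = 7560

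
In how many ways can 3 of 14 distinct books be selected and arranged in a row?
P(14,3) = 14!/(14-3)! = 2184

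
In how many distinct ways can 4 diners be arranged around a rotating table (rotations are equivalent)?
Circular: fix one position, arrange the rest. (4-1)! = 6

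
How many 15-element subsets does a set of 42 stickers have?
C(42,15) = 42!/(15!×27!) = 98672427616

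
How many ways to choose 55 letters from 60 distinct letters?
C(60,55) = 60!/(55!×5!) = 5461512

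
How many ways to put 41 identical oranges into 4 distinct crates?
C(41+4-1, 4-1) = C(44, 3) = 13244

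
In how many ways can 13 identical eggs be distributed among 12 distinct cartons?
C(13+12-1, 12-1) = C(24, 11) = 2496144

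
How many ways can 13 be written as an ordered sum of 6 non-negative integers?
C(13+6-1, 6-1) = C(18, 5) = 8568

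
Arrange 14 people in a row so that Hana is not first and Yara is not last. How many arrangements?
By inclusion-exclusion: 14! - 2×(14-1)! + (14-2)! = 87178291200 - 12454041600 + 479001600 = 75203251200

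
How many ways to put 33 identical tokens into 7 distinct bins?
C(33+7-1, 7-1) = C(39, 6) = 3262623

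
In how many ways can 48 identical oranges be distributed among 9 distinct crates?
C(48+9-1, 9-1) = C(56, 8) = 1420494075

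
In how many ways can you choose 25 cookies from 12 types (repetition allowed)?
C(25+12-1, 12-1) = C(36, 11) = 600805296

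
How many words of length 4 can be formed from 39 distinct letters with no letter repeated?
P(39,4) = 39!/(39-4)! = 1974024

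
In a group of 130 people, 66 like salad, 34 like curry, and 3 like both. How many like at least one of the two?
|A∪B| = |A| + |B| - |A∩B| = 66 + 34 - 3 = 97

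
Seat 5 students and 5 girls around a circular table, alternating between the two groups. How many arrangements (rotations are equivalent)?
Fix one of the students: (5-1)! ways for the remaining students, × 5! ways for the girls = 24 × 120 = 2880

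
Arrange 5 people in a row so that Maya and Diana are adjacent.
Treat as block: (5-1)! × 2! = 24 × 2 = 48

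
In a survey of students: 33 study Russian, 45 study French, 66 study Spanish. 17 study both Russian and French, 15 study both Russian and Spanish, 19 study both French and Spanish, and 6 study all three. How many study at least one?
|A∪B∪C| = 33+45+66-17-15-19+6 = 99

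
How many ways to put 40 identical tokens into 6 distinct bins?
C(40+6-1, 6-1) = C(45, 5) = 1221759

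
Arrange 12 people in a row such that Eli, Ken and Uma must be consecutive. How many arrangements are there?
Treat the 3 as one block: (12-3+1)! × 3! = 3628800 × 6 = 21772800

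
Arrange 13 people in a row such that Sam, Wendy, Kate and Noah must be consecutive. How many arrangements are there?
Treat the 4 as one block: (13-4+1)! × 4! = 3628800 × 24 = 87091200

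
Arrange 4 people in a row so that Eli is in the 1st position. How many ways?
Fix one position: (4-1)! = 6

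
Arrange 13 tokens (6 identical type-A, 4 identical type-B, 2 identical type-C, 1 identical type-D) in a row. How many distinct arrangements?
13! / (6! × 4! × 2! × 1!) = 180180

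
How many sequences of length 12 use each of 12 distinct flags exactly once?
12! = 479001600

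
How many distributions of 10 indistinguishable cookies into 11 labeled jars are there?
C(10+11-1, 11-1) = C(20, 10) = 184756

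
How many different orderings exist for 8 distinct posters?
8! = 40320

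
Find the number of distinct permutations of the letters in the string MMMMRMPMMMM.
11! / (9! × 1! × 1!) = 110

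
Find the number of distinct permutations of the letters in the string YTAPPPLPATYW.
12! / (1! × 2! × 1! × 4! × 2! × 2!) = 2494800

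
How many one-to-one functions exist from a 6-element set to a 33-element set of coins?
P(33,6) = 33!/(33-6)! = 797448960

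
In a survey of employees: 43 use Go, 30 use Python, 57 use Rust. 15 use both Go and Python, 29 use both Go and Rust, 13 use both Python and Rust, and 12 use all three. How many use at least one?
|A∪B∪C| = 43+30+57-15-29-13+12 = 85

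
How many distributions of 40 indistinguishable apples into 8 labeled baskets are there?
C(40+8-1, 8-1) = C(47, 7) = 62891499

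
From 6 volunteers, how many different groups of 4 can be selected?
C(6,4) = 6!/(4!×2!) = 15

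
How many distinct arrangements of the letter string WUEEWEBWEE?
10! / (5! × 1! × 1! × 3!) = 5040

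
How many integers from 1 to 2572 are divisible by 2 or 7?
⌊2572/2⌋ + ⌊2572/7⌋ - ⌊2572/14⌋ = 1286 + 367 - 183 = 1470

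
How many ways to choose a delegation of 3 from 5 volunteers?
C(5,3) = 5!/(3!×2!) = 10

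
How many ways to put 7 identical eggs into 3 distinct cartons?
C(7+3-1, 3-1) = C(9, 2) = 36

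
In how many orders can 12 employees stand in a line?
12! = 479001600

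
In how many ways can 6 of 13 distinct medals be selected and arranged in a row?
P(13,6) = 13!/(13-6)! = 1235520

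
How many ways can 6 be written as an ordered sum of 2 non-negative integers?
C(6+2-1, 2-1) = C(7, 1) = 7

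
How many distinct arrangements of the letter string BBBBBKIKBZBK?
12! / (7! × 1! × 3! × 1!) = 15840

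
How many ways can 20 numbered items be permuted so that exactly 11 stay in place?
Choose the 11 fixed points C(20,11) = 167960, derange the rest: !9 = Σ_{j=0}^{9} (-1)^j·9!/j! = 362880 - 362880 + 181440 - 60480 + 15120 - 3024 + 504 - 72 + 9 - 1 = 133496. Product = 167960 × 133496 = 22421988160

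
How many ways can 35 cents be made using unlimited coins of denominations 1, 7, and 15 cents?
Coefficient of x^35 in 1/(1-x^1) · 1/(1-x^7) · 1/(1-x^15). Case on j = number of 15-cent coins (j = 0..2); remainder r = 35 - 15j is made from {1,7} in ⌊r/7⌋+1 ways. r = 35, 20, 5 → 6 + 3 + 1 = 10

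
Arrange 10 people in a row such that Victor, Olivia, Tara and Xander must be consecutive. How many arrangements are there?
Treat the 4 as one block: (10-4+1)! × 4! = 5040 × 24 = 120960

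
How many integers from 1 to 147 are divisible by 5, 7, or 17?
⌊147/5⌋+⌊147/7⌋+⌊147/17⌋ - ⌊147/35⌋-⌊147/85⌋-⌊147/119⌋ + ⌊147/595⌋ = 29+21+8 - 4-1-1 + 0 = 52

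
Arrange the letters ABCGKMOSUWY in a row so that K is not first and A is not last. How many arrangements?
By inclusion-exclusion: 11! - 2×(11-1)! + (11-2)! = 39916800 - 7257600 + 362880 = 33022080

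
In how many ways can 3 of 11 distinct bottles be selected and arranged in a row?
P(11,3) = 11!/(11-3)! = 990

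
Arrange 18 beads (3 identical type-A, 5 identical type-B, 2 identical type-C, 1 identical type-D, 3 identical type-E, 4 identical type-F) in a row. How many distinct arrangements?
18! / (3! × 5! × 2! × 1! × 3! × 4!) = 30875644800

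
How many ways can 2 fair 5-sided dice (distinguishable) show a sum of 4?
Coefficient of x^4 in (x + x² + ... + x^5)^2. By inclusion-exclusion on dice exceeding 5: Σ_j (-1)^j C(2,j)·C(4-1-5j, 1) = C(2,0)·C(3,1) = 1·3 = 3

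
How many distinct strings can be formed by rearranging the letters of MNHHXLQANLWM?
12! / (1! × 1! × 2! × 2! × 1! × 2! × 2! × 1!) = 29937600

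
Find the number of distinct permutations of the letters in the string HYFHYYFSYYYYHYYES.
17! / (2! × 1! × 3! × 9! × 2!) = 40840800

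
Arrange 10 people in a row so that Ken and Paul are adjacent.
Treat as block: (10-1)! × 2! = 362880 × 2 = 725760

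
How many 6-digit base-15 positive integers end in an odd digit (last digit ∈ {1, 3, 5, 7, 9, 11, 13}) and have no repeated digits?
Last∈{1,3,5,7,9,11,13}. Last=0: 0. Last nonzero: 7×13×P(13,4) = 1561560. Total = 1561560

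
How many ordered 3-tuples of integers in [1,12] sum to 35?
Coefficient of x^35 in (x + x² + ... + x^12)^3. By inclusion-exclusion on dice exceeding 12: Σ_j (-1)^j C(3,j)·C(35-1-12j, 2) = C(3,0)·C(34,2) - C(3,1)·C(22,2) + C(3,2)·C(10,2) = 1·561 - 3·231 + 3·45 = 3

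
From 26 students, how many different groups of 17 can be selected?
C(26,17) = 26!/(17!×9!) = 3124550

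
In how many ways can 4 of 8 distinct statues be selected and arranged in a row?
P(8,4) = 8!/(8-4)! = 1680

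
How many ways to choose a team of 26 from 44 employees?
C(44,26) = 44!/(26!×18!) = 1029530696964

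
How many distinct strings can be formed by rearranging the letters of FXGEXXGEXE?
10! / (1! × 4! × 3! × 2!) = 12600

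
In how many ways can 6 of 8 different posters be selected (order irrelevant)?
C(8,6) = 8!/(6!×2!) = 28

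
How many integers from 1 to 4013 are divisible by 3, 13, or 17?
⌊4013/3⌋+⌊4013/13⌋+⌊4013/17⌋ - ⌊4013/39⌋-⌊4013/51⌋-⌊4013/221⌋ + ⌊4013/663⌋ = 1337+308+236 - 102-78-18 + 6 = 1689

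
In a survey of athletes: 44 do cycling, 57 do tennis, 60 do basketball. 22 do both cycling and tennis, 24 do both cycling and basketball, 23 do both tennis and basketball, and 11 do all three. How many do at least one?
|A∪B∪C| = 44+57+60-22-24-23+11 = 103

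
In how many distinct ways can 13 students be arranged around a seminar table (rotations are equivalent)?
Circular: fix one position, arrange the rest. (13-1)! = 479001600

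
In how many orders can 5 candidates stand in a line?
5! = 120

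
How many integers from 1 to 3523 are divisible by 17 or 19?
⌊3523/17⌋ + ⌊3523/19⌋ - ⌊3523/323⌋ = 207 + 185 - 10 = 382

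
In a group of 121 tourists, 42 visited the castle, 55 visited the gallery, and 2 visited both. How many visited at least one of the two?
|A∪B| = |A| + |B| - |A∩B| = 42 + 55 - 2 = 95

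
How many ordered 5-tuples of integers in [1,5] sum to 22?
Coefficient of x^22 in (x + x² + ... + x^5)^5. By inclusion-exclusion on dice exceeding 5: Σ_j (-1)^j C(5,j)·C(22-1-5j, 4) = C(5,0)·C(21,4) - C(5,1)·C(16,4) + C(5,2)·C(11,4) - C(5,3)·C(6,4) = 1·5985 - 5·1820 + 10·330 - 10·15 = 35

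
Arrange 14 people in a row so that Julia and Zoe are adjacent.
Treat as block: (14-1)! × 2! = 6227020800 × 2 = 12454041600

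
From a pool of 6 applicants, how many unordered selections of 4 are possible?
C(6,4) = 6!/(4!×2!) = 15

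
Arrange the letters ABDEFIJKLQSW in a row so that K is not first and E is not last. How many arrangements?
By inclusion-exclusion: 12! - 2×(12-1)! + (12-2)! = 479001600 - 79833600 + 3628800 = 402796800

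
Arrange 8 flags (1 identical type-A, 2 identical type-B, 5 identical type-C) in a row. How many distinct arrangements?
8! / (1! × 2! × 5!) = 168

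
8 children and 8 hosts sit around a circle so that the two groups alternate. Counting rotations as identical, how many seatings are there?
Fix one of the children: (8-1)! ways for the remaining children, × 8! ways for the hosts = 5040 × 40320 = 203212800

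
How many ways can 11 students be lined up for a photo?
11! = 39916800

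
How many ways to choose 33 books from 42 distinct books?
C(42,33) = 42!/(33!×9!) = 445891810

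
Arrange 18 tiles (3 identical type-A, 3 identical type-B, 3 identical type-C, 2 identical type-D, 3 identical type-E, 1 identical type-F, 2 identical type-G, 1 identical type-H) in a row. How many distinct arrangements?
18! / (3! × 3! × 3! × 2! × 3! × 1! × 2! × 1!) = 1235025792000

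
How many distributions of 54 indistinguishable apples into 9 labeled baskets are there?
C(54+9-1, 9-1) = C(62, 8) = 3381098545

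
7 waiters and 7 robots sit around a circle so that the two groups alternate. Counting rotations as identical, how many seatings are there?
Fix one of the waiters: (7-1)! ways for the remaining waiters, × 7! ways for the robots = 720 × 5040 = 3628800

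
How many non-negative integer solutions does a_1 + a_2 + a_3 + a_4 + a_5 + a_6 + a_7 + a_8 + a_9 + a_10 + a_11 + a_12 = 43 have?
C(43+12-1, 12-1) = C(54, 11) = 95722852680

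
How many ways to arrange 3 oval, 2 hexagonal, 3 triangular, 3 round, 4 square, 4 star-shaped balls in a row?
19! / (3! × 2! × 3! × 3! × 4! × 4!) = 488864376000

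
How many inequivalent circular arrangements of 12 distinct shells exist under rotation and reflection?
(12-1)!/2 = 39916800/2 = 19958400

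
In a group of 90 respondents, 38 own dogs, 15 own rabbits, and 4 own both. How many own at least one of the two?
|A∪B| = |A| + |B| - |A∩B| = 38 + 15 - 4 = 49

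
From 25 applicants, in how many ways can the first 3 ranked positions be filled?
P(25,3) = 25!/(25-3)! = 13800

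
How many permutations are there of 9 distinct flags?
9! = 362880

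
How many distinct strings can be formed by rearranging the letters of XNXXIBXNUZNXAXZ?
15! / (1! × 3! × 2! × 1! × 1! × 6! × 1!) = 151351200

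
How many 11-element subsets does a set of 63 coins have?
C(63,11) = 63!/(11!×52!) = 615790256823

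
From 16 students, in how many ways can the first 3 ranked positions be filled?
P(16,3) = 16!/(16-3)! = 3360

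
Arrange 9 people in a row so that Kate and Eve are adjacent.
Treat as block: (9-1)! × 2! = 40320 × 2 = 80640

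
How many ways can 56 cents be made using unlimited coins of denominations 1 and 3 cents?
Coefficient of x^56 in 1/(1-x^1) · 1/(1-x^3). Use j coins of 3 for j = 0..⌊56/3⌋ = 18, the rest in 1s: 18 + 1 = 19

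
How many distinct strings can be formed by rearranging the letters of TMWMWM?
6! / (3! × 2! × 1!) = 60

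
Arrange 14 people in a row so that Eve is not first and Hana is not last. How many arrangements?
By inclusion-exclusion: 14! - 2×(14-1)! + (14-2)! = 87178291200 - 12454041600 + 479001600 = 75203251200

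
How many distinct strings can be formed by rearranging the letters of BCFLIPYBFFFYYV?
14! / (1! × 1! × 1! × 2! × 1! × 4! × 1! × 3!) = 302702400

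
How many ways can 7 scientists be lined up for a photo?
7! = 5040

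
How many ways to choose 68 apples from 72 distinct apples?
C(72,68) = 72!/(68!×4!) = 1028790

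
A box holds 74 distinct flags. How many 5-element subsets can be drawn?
C(74,5) = 74!/(5!×69!) = 16108764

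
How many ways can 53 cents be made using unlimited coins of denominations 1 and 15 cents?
Coefficient of x^53 in 1/(1-x^1) · 1/(1-x^15). Use j coins of 15 for j = 0..⌊53/15⌋ = 3, the rest in 1s: 3 + 1 = 4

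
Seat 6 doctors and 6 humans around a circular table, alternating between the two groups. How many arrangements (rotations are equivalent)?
Fix one of the doctors: (6-1)! ways for the remaining doctors, × 6! ways for the humans = 120 × 720 = 86400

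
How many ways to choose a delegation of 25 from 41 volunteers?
C(41,25) = 41!/(25!×16!) = 103077446706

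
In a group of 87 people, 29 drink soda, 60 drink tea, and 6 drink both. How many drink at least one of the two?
|A∪B| = |A| + |B| - |A∩B| = 29 + 60 - 6 = 83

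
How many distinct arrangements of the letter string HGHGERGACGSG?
12! / (5! × 1! × 2! × 1! × 1! × 1! × 1!) = 1995840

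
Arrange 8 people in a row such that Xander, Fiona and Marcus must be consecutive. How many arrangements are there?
Treat the 3 as one block: (8-3+1)! × 3! = 720 × 6 = 4320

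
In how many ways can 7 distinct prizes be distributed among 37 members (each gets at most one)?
P(37,7) = 37!/(37-7)! = 51889178880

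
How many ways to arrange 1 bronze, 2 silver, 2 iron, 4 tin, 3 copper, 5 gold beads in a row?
17! / (1! × 2! × 2! × 4! × 3! × 5!) = 5145940800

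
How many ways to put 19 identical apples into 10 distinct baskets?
C(19+10-1, 10-1) = C(28, 9) = 6906900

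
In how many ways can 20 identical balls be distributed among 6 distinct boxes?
C(20+6-1, 6-1) = C(25, 5) = 53130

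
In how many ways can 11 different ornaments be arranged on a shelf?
11! = 39916800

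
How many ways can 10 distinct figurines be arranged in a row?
10! = 3628800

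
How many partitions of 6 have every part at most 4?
Let r_j(i) = number of partitions of i into parts ≤ j, for i = 0..6. r_1(i) = 1 for all i; r_j(i) = r_{j-1}(i) + r_j(i-j). Rows j = 2..4: ≤2: 1 1 2 2 3 3 4; ≤3: 1 1 2 3 4 5 7; ≤4: 1 1 2 3 5 6 9. r_4(6) = 9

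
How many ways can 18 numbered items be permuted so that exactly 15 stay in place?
Choose the 15 fixed points C(18,15) = 816, derange the rest: !3 = Σ_{j=0}^{3} (-1)^j·3!/j! = 6 - 6 + 3 - 1 = 2. Product = 816 × 2 = 1632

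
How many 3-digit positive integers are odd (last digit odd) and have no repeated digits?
Last∈{1,3,5,7,9}. Last=0: 0. Last nonzero: 5×8×P(8,1) = 320. Total = 320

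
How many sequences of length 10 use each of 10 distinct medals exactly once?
10! = 3628800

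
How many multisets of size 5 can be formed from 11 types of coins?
C(5+11-1, 11-1) = C(15, 10) = 3003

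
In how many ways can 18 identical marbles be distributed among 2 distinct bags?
C(18+2-1, 2-1) = C(19, 1) = 19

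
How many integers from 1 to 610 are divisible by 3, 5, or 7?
⌊610/3⌋+⌊610/5⌋+⌊610/7⌋ - ⌊610/15⌋-⌊610/21⌋-⌊610/35⌋ + ⌊610/105⌋ = 203+122+87 - 40-29-17 + 5 = 331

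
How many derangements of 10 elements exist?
!10 = Σ_{j=0}^{10} (-1)^j·10!/j! = 3628800 - 3628800 + 1814400 - 604800 + 151200 - 30240 + 5040 - 720 + 90 - 10 + 1 = 1334961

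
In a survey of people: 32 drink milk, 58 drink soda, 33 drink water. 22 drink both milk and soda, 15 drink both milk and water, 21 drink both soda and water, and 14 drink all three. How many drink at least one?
|A∪B∪C| = 32+58+33-22-15-21+14 = 79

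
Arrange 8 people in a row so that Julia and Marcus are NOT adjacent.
Total - adjacent = 8! - (8-1)!×2 = 40320 - 10080 = 30240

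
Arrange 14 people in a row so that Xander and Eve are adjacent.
Treat as block: (14-1)! × 2! = 6227020800 × 2 = 12454041600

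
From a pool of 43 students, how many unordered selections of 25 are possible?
C(43,25) = 43!/(25!×18!) = 608359048206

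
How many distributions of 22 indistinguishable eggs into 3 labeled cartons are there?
C(22+3-1, 3-1) = C(24, 2) = 276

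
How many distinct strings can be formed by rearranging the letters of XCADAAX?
7! / (1! × 3! × 1! × 2!) = 420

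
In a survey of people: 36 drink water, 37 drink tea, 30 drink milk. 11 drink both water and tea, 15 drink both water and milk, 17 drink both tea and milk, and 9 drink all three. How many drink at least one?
|A∪B∪C| = 36+37+30-11-15-17+9 = 69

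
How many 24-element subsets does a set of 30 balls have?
C(30,24) = 30!/(24!×6!) = 593775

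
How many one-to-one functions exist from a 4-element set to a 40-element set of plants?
P(40,4) = 40!/(40-4)! = 2193360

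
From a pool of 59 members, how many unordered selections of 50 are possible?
C(59,50) = 59!/(50!×9!) = 12565671261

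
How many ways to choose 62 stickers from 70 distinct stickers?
C(70,62) = 70!/(62!×8!) = 9440350920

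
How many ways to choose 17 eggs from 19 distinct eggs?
C(19,17) = 19!/(17!×2!) = 171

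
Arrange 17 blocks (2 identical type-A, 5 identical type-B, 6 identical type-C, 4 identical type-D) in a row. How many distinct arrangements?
17! / (2! × 5! × 6! × 4!) = 85765680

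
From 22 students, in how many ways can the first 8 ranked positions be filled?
P(22,8) = 22!/(22-8)! = 12893126400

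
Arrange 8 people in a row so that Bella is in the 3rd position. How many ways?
Fix one position: (8-1)! = 5040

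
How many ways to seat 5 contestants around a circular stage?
Circular: fix one position, arrange the rest. (5-1)! = 24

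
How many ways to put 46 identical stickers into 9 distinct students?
C(46+9-1, 9-1) = C(54, 8) = 1040465790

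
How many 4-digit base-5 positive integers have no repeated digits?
First digit: 4 choices (nonzero). Then descending: 4 × 4 × 3 × 2 = 96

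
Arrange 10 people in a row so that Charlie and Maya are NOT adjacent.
Total - adjacent = 10! - (10-1)!×2 = 3628800 - 725760 = 2903040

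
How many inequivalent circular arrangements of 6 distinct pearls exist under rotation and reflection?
(6-1)!/2 = 120/2 = 60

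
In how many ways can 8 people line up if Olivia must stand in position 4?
Fix one position: (8-1)! = 5040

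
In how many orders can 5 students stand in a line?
5! = 120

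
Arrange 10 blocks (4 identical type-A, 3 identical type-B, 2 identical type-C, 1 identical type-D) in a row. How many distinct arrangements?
10! / (4! × 3! × 2! × 1!) = 12600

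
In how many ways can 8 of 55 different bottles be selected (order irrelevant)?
C(55,8) = 55!/(8!×47!) = 1217566350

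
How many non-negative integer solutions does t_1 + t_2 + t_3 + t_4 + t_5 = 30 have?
C(30+5-1, 5-1) = C(34, 4) = 46376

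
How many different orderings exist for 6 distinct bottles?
6! = 720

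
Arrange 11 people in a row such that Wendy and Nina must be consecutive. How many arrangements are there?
Treat the 2 as one block: (11-2+1)! × 2! = 3628800 × 2 = 7257600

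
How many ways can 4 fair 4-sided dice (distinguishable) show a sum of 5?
Coefficient of x^5 in (x + x² + ... + x^4)^4. By inclusion-exclusion on dice exceeding 4: Σ_j (-1)^j C(4,j)·C(5-1-4j, 3) = C(4,0)·C(4,3) = 1·4 = 4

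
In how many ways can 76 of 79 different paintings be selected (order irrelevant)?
C(79,76) = 79!/(76!×3!) = 79079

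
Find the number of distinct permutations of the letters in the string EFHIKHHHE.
9! / (4! × 1! × 2! × 1! × 1!) = 7560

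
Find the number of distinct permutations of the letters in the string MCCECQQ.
7! / (1! × 1! × 2! × 3!) = 420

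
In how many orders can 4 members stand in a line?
4! = 24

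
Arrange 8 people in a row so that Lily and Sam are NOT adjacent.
Total - adjacent = 8! - (8-1)!×2 = 40320 - 10080 = 30240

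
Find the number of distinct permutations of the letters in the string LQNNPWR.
7! / (1! × 1! × 1! × 1! × 2! × 1!) = 2520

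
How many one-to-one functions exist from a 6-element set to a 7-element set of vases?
P(7,6) = 7!/(7-6)! = 5040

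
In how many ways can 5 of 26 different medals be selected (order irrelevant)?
C(26,5) = 26!/(5!×21!) = 65780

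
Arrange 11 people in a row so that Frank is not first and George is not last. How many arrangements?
By inclusion-exclusion: 11! - 2×(11-1)! + (11-2)! = 39916800 - 7257600 + 362880 = 33022080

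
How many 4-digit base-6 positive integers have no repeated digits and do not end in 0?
Last digit: 5 nonzero choices. First digit: 4 (nonzero, ≠last). Middle 2: P(4,2) = 12. Total = 240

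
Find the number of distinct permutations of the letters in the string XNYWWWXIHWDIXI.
14! / (4! × 3! × 1! × 1! × 1! × 3! × 1!) = 100900800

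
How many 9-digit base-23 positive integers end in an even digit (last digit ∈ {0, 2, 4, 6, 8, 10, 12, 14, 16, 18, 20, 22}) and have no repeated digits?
Last∈{0,2,4,6,8,10,12,14,16,18,20,22}. Last=0: 12893126400. Last nonzero: 11×21×P(21,7) = 135377827200. Total = 148270953600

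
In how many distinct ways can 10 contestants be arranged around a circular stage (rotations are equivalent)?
Circular: fix one position, arrange the rest. (10-1)! = 362880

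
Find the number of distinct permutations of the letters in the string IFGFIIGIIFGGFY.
14! / (5! × 4! × 4! × 1!) = 1261260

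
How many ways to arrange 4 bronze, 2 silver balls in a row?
6! / (4! × 2!) = 15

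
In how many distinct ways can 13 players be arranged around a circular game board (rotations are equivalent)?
Circular: fix one position, arrange the rest. (13-1)! = 479001600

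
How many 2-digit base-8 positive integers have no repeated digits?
First digit: 7 choices (nonzero). Then descending: 7 × 7 = 49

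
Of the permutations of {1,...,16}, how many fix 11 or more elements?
Exactly j fixed points: C(16,j)·!(16-j); sum over j ≥ 11 (derangement numbers via !m = (m-1)·(!(m-1) + !(m-2)): !0..!5 = 1, 0, 1, 2, 9, 44). Σ_{j=11}^{16} C(16,j)·!(16-j) = C(16,11)·!5 + C(16,12)·!4 + C(16,13)·!3 + C(16,14)·!2 + C(16,15)·!1 + C(16,16)·!0 = 4368·44 + 1820·9 + 560·2 + 120·1 + 16·0 + 1·1 = 209813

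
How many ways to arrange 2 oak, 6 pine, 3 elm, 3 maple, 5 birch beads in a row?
19! / (2! × 6! × 3! × 3! × 5!) = 19554575040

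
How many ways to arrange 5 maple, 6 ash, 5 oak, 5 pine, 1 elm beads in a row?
22! / (5! × 6! × 5! × 5! × 1!) = 903421366848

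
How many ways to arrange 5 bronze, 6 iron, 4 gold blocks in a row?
15! / (5! × 6! × 4!) = 630630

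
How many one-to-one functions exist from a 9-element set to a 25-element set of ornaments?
P(25,9) = 25!/(25-9)! = 741354768000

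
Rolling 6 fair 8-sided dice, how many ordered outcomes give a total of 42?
Coefficient of x^42 in (x + x² + ... + x^8)^6. By inclusion-exclusion on dice exceeding 8: Σ_j (-1)^j C(6,j)·C(42-1-8j, 5) = C(6,0)·C(41,5) - C(6,1)·C(33,5) + C(6,2)·C(25,5) - C(6,3)·C(17,5) + C(6,4)·C(9,5) = 1·749398 - 6·237336 + 15·53130 - 20·6188 + 15·126 = 462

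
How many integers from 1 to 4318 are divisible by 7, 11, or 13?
⌊4318/7⌋+⌊4318/11⌋+⌊4318/13⌋ - ⌊4318/77⌋-⌊4318/91⌋-⌊4318/143⌋ + ⌊4318/1001⌋ = 616+392+332 - 56-47-30 + 4 = 1211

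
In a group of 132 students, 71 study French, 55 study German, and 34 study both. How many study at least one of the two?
|A∪B| = |A| + |B| - |A∩B| = 71 + 55 - 34 = 92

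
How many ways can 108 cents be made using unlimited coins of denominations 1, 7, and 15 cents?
Coefficient of x^108 in 1/(1-x^1) · 1/(1-x^7) · 1/(1-x^15). Case on j = number of 15-cent coins (j = 0..7); remainder r = 108 - 15j is made from {1,7} in ⌊r/7⌋+1 ways. r = 108, 93, 78, 63, 48, 33, 18, 3 → 16 + 14 + 12 + 10 + 7 + 5 + 3 + 1 = 68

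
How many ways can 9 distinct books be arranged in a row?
9! = 362880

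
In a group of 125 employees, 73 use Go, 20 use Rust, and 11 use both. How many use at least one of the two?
|A∪B| = |A| + |B| - |A∩B| = 73 + 20 - 11 = 82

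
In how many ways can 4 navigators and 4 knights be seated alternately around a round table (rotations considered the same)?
Fix one of the navigators: (4-1)! ways for the remaining navigators, × 4! ways for the knights = 6 × 24 = 144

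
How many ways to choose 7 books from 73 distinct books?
C(73,7) = 73!/(7!×66!) = 1629348612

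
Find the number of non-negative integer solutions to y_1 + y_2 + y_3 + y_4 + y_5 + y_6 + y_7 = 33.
C(33+7-1, 7-1) = C(39, 6) = 3262623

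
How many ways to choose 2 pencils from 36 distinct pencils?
C(36,2) = 36!/(2!×34!) = 630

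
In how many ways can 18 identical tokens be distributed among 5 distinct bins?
C(18+5-1, 5-1) = C(22, 4) = 7315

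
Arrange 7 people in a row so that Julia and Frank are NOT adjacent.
Total - adjacent = 7! - (7-1)!×2 = 5040 - 1440 = 3600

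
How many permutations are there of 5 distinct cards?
5! = 120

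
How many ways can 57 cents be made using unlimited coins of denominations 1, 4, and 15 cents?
Coefficient of x^57 in 1/(1-x^1) · 1/(1-x^4) · 1/(1-x^15). Case on j = number of 15-cent coins (j = 0..3); remainder r = 57 - 15j is made from {1,4} in ⌊r/4⌋+1 ways. r = 57, 42, 27, 12 → 15 + 11 + 7 + 4 = 37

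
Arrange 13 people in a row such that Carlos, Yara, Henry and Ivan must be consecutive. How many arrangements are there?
Treat the 4 as one block: (13-4+1)! × 4! = 3628800 × 24 = 87091200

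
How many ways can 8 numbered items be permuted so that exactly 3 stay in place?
Choose the 3 fixed points C(8,3) = 56, derange the rest: !5 = Σ_{j=0}^{5} (-1)^j·5!/j! = 120 - 120 + 60 - 20 + 5 - 1 = 44. Product = 56 × 44 = 2464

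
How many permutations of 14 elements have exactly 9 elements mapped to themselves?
Choose the 9 fixed points C(14,9) = 2002, derange the rest: !5 = Σ_{j=0}^{5} (-1)^j·5!/j! = 120 - 120 + 60 - 20 + 5 - 1 = 44. Product = 2002 × 44 = 88088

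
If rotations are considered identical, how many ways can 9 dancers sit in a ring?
Circular: fix one position, arrange the rest. (9-1)! = 40320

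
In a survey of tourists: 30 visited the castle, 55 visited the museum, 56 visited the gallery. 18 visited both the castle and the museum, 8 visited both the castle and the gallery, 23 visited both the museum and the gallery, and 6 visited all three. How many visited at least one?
|A∪B∪C| = 30+55+56-18-8-23+6 = 98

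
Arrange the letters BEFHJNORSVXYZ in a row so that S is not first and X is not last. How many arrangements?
By inclusion-exclusion: 13! - 2×(13-1)! + (13-2)! = 6227020800 - 958003200 + 39916800 = 5308934400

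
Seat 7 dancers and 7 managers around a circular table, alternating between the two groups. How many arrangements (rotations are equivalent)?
Fix one of the dancers: (7-1)! ways for the remaining dancers, × 7! ways for the managers = 720 × 5040 = 3628800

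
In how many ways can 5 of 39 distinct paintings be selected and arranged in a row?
P(39,5) = 39!/(39-5)! = 69090840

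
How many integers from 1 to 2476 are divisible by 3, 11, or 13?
⌊2476/3⌋+⌊2476/11⌋+⌊2476/13⌋ - ⌊2476/33⌋-⌊2476/39⌋-⌊2476/143⌋ + ⌊2476/429⌋ = 825+225+190 - 75-63-17 + 5 = 1090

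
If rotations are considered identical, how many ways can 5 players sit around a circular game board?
Circular: fix one position, arrange the rest. (5-1)! = 24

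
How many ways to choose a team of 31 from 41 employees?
C(41,31) = 41!/(31!×10!) = 1121099408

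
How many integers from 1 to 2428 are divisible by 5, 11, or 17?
⌊2428/5⌋+⌊2428/11⌋+⌊2428/17⌋ - ⌊2428/55⌋-⌊2428/85⌋-⌊2428/187⌋ + ⌊2428/935⌋ = 485+220+142 - 44-28-12 + 2 = 765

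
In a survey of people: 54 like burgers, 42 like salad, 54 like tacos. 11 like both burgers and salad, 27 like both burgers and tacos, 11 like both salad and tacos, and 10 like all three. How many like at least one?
|A∪B∪C| = 54+42+54-11-27-11+10 = 111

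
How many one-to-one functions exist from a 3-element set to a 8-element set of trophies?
P(8,3) = 8!/(8-3)! = 336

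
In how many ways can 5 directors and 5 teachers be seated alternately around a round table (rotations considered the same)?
Fix one of the directors: (5-1)! ways for the remaining directors, × 5! ways for the teachers = 24 × 120 = 2880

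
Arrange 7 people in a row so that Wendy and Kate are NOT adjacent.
Total - adjacent = 7! - (7-1)!×2 = 5040 - 1440 = 3600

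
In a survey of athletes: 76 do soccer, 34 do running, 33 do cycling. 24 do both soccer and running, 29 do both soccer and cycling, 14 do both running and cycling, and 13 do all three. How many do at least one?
|A∪B∪C| = 76+34+33-24-29-14+13 = 89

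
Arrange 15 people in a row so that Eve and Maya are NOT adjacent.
Total - adjacent = 15! - (15-1)!×2 = 1307674368000 - 174356582400 = 1133317785600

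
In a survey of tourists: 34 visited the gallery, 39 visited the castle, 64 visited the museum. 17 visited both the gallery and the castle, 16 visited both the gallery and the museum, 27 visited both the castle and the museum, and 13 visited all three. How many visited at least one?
|A∪B∪C| = 34+39+64-17-16-27+13 = 90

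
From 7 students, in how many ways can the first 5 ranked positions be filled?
P(7,5) = 7!/(7-5)! = 2520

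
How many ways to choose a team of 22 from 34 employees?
C(34,22) = 34!/(22!×12!) = 548354040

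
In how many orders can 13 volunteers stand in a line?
13! = 6227020800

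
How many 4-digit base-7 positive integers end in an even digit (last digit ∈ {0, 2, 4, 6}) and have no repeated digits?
Last∈{0,2,4,6}. Last=0: 120. Last nonzero: 3×5×P(5,2) = 300. Total = 420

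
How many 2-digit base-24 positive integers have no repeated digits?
First digit: 23 choices (nonzero). Then descending: 23 × 23 = 529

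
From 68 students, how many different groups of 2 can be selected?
C(68,2) = 68!/(2!×66!) = 2278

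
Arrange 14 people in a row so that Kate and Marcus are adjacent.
Treat as block: (14-1)! × 2! = 6227020800 × 2 = 12454041600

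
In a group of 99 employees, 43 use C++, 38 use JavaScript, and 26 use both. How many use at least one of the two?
|A∪B| = |A| + |B| - |A∩B| = 43 + 38 - 26 = 55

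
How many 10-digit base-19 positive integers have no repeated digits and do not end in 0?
Last digit: 18 nonzero choices. First digit: 17 (nonzero, ≠last). Middle 8: P(17,8) = 980179200. Total = 299934835200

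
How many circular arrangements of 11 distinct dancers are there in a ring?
Circular: fix one position, arrange the rest. (11-1)! = 3628800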